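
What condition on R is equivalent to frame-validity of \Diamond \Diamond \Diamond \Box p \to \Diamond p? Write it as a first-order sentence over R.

\forall x \forall y (x R^3 y \to \exists w (yRw \wedge xRw))

This is a Sahlqvist (Geach-type) schema ◇^3□^1p → □^0◇^1p.
First-order correspondent: \forall x \forall y (x R^3 y \to \exists w (yRw \wedge xRw)).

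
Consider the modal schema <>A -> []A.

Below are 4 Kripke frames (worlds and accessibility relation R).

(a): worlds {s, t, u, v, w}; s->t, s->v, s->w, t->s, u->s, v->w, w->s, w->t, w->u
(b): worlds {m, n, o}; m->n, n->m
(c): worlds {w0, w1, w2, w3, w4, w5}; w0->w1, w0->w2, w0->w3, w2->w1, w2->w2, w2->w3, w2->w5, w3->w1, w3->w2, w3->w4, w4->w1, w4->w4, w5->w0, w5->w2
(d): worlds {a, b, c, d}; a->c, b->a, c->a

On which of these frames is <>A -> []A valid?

This is the axiom for partial functionality; its first-order frame correspondent is forall x forall y forall z (Rxy & Rxz -> y = z).
(a): fails — s sees both t and v.
(b): satisfies the condition.
(c): fails — w0 sees both w1 and w2.
(d): satisfies the condition.

(b), (d)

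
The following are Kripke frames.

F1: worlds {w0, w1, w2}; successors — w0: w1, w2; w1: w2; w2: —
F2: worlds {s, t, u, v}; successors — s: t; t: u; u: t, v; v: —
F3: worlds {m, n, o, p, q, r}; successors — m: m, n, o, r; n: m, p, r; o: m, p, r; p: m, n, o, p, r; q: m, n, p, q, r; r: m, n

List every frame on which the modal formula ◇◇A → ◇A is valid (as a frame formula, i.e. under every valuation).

Frame correspondent (Sahlqvist): ∀x ∀y ∀z (Rxy ∧ Ryz → Rxz) — i.e. transitivity.
F1: holds.
F2: fails — Rtu and Ruv but not Rtv.
F3: fails — Rom and Rmn but not Ron.

F1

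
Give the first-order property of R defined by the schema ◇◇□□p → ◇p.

This is a Sahlqvist (Geach-type) schema ◇^2□^2p → □^0◇^1p.
First-order correspondent: ∀x ∀y (xR²y → ∃w (yR²w ∧ xRw)).

∀x ∀y (xR²y → ∃w (yR²w ∧ xRw))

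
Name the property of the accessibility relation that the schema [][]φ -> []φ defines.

Density

Suppose □□φ→□φ is valid. Take Rxy and set V(φ)={w : xR²w}. Then □□φ at x, so □φ at x, so φ at y, i.e. ∃z(Rxz∧Rzy).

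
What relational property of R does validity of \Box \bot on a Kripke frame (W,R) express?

Emptiness of R

□⊥ is valid iff no world has any successor (otherwise □⊥ fails at any world with one).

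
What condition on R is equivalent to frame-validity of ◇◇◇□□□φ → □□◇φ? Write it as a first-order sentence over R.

∀x ∀y ∀z ((xR³y ∧ xR²z) → ∃w (yR³w ∧ zRw))

This is a Sahlqvist (Geach-type) schema ◇^3□^3φ → □^2◇^1φ.
Minimal-valuation argument: fix x; take any y with xR^3y and any z with xR^2z. Set V(φ) to the set of worlds R-reachable from y in exactly 3 steps. Then □^3φ holds at y, so the antecedent holds at x; validity forces ◇^1φ at z, giving a w with zR^1w and yR^3w.
First-order correspondent: ∀x ∀y ∀z ((xR³y ∧ xR²z) → ∃w (yR³w ∧ zRw)).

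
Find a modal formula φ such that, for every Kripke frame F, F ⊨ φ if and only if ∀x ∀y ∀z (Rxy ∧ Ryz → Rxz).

This is transitivity; the standard corresponding axiom is 4: □ψ → □□ψ.
Suppose □ψ→□□ψ is valid. Take Rxy, Ryz and set V(ψ)={w : Rxw}. Then □ψ at x, so □□ψ at x, so □ψ at y, so ψ at z, i.e. Rxz.

□ψ → □□ψ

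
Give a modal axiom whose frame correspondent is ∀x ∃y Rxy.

□q → ◇q

The condition is seriality. The D schema □q → ◇q defines it.
Suppose □q→◇q is valid. At any x set V(q)=W. Then □q at x, so ◇q at x, so x has a successor.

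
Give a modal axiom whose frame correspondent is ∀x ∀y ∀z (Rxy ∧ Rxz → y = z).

This is partial functionality; the standard corresponding axiom is CD: ◇p → □p.

◇p → □p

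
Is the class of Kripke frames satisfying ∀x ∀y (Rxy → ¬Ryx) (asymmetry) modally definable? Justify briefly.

No — not modally definable

Modal frame validity is preserved under surjective bounded morphisms.
The 3-cycle (worlds s,t,u with s→t→u→s) is asymmetric. Mapping every world to a single reflexive point • is a surjective bounded morphism, and the reflexive point is not asymmetric (R•• but asymmetry requires ¬R••).
So the class is not modally definable.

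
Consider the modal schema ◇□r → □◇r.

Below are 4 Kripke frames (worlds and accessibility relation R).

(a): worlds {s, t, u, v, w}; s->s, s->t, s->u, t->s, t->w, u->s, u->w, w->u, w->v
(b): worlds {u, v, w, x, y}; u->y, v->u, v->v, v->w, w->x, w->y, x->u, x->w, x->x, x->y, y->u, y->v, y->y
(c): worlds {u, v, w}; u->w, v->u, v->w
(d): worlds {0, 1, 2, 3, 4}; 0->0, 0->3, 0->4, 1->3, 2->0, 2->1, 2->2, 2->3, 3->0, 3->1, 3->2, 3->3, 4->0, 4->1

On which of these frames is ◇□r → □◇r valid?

(d)

The schema corresponds to convergence: ∀x ∀y ∀z (Rxy ∧ Rxz → ∃w (Ryw ∧ Rzw)).
(a): fails — Rwu and Rwv but u and v have no common successor.
(b): fails — Rvv and Rvw but v and w have no common successor.
(c): fails — Ruw and Ruw but w and w have no common successor.
(d): holds.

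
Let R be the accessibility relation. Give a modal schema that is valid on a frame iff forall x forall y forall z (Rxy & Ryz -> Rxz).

□s → □□s

The condition is transitivity. The 4 schema □s → □□s defines it.
Suppose □s→□□s is valid. Take Rxy, Ryz and set V(s)={w : Rxw}. Then □s at x, so □□s at x, so □s at y, so s at z, i.e. Rxz.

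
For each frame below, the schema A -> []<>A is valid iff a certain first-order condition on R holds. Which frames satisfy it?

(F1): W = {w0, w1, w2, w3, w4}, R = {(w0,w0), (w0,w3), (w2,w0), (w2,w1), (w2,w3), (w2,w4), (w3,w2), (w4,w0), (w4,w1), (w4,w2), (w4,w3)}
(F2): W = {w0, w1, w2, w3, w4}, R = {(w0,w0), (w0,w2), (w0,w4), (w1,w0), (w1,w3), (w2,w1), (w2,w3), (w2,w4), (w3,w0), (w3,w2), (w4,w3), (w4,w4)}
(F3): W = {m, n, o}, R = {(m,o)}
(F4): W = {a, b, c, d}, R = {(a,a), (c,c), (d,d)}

Frame correspondent (Sahlqvist): forall x forall y (Rxy -> Ryx) — i.e. symmetry.
(F1): fails — Rw4w1 but not Rw1w4.
(F2): fails — Rw1w0 but not Rw0w1.
(F3): fails — Rmo but not Rom.
(F4): holds.

(F4)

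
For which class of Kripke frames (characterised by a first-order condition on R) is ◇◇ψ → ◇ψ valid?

Replacing ψ by ¬ψ and contraposing gives the equivalent schema □ψ → □□ψ.
Suppose □ψ→□□ψ is valid. Take Rxy, Ryz and set V(ψ)={w : Rxw}. Then □ψ at x, so □□ψ at x, so □ψ at y, so ψ at z, i.e. Rxz.
Conversely, any frame satisfying ∀x ∀y ∀z (Rxy ∧ Ryz → Rxz) validates the schema.
So the correspondent is transitivity.

transitivity: ∀x ∀y ∀z (Rxy ∧ Ryz → Rxz)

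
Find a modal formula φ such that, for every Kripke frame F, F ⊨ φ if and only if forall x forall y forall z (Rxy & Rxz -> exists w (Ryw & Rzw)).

A defining formula is ◇□p → □◇p (the .2 axiom).
Suppose ◇□p→□◇p is valid. Take Rxy, Rxz and set V(p)={w : Ryw}. Then □p at y so ◇□p at x, so □◇p at x, so ◇p at z, giving w with Rzw and Ryw.

◇□p → □◇p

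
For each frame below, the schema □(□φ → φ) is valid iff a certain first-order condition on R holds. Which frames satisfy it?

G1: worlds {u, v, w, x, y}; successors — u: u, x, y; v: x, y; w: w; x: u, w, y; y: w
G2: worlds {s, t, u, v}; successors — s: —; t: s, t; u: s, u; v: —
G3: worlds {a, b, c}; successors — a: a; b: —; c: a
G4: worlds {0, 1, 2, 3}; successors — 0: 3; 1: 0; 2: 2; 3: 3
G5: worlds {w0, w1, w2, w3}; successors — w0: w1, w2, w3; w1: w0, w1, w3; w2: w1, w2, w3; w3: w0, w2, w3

G3

This is the axiom for shift-reflexivity; its first-order frame correspondent is ∀x ∀y (Rxy → Ryy).
G1: fails — Rvx but not Rxx.
G2: fails — Rts but not Rss.
G3: satisfies the condition.
G4: fails — R10 but not R00.
G5: fails — Rw1w0 but not Rw0w0.
Valid on: G3.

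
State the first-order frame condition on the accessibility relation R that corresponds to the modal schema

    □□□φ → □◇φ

∀x ∀z (xRz → ∃w (xR³w ∧ zRw))

This is a Sahlqvist (Geach-type) schema ◇^0□^3φ → □^1◇^1φ.
First-order correspondent: ∀x ∀z (xRz → ∃w (xR³w ∧ zRw)).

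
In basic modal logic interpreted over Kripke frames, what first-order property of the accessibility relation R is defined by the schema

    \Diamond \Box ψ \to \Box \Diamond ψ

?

This schema is the .2 axiom.
It corresponds to convergence: \forall x \forall y \forall z (Rxy \wedge Rxz \to \exists w (Ryw \wedge Rzw)).

convergence: \forall x \forall y \forall z (Rxy \wedge Rxz \to \exists w (Ryw \wedge Rzw))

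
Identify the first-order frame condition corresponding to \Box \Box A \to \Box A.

This is the C4 axiom.
Its frame correspondent is density — \forall x \forall y (Rxy \to \exists z (Rxz \wedge Rzy)).

density: \forall x \forall y (Rxy \to \exists z (Rxz \wedge Rzy))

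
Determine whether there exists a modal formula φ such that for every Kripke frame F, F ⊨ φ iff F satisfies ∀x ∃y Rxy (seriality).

Definable; □q → ◇q defines it

This is a Sahlqvist condition; the D axiom □q → ◇q defines it.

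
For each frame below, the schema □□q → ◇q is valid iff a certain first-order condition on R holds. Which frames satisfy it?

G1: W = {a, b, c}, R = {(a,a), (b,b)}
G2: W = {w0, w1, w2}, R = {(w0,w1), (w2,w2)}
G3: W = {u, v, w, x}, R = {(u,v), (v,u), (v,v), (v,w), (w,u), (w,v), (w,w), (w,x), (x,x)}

Frame correspondent (Sahlqvist): ∀x ∃w (xR²w ∧ xRw) — i.e. a generalized confluence (Geach) condition.
G1: fails — at c but no w with cR²w and cRw.
G2: fails — at w0 but no w with w0R²w and w0Rw.
G3: condition met.
Valid on: G3.

G3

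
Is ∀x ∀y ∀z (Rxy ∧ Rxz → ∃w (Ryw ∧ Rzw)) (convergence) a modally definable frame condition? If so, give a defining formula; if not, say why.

Yes, by ◇□r → □◇r

Yes: it is convergence, defined by the .2 schema ◇□r → □◇r.
Suppose ◇□r→□◇r is valid. Take Rxy, Rxz and set V(r)={w : Ryw}. Then □r at y so ◇□r at x, so □◇r at x, so ◇r at z, giving w with Rzw and Ryw.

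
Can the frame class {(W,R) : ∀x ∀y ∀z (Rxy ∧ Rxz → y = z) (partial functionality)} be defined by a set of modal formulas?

Definable; ◇r → □r defines it

This is a Sahlqvist condition; the CD axiom ◇r → □r defines it.
Suppose ◇r→□r is valid. Take Rxy, Rxz and set V(r)={y}. Then ◇r at x, so □r at x, so r at z, i.e. z=y.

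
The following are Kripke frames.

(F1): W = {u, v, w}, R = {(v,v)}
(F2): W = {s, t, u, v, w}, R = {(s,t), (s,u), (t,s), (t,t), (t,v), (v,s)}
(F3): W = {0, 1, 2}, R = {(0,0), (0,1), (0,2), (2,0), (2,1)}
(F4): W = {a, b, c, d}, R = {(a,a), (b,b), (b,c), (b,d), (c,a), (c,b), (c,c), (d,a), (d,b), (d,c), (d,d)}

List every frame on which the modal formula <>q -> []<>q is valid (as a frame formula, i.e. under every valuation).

(F1)

This is the axiom for the Euclidean property; its first-order frame correspondent is forall x forall y forall z (Rxy & Rxz -> Ryz).
(F1): holds.
(F2): fails — Rsu and Rsu but not Ruu.
(F3): fails — R02 and R02 but not R22.
(F4): fails — Rbc and Rbd but not Rcd.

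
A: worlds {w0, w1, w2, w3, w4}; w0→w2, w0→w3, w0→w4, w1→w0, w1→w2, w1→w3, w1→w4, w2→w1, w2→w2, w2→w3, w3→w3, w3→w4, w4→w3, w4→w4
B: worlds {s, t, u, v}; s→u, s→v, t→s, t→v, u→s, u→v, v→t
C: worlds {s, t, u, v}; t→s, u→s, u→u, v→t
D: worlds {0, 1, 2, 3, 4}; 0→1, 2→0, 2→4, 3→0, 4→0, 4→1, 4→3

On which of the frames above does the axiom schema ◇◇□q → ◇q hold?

Frame correspondent (Sahlqvist): ∀x ∀y (xR²y → ∃w (yRw ∧ xRw)) — i.e. a generalized confluence (Geach) condition.
A: ✓.
B: fails — sR²v but no w with vRw and sRw.
C: fails — uR²s but no w with sRw and uRw.
D: fails — 2R²0 but no w with 0Rw and 2Rw.
Valid on: A.

A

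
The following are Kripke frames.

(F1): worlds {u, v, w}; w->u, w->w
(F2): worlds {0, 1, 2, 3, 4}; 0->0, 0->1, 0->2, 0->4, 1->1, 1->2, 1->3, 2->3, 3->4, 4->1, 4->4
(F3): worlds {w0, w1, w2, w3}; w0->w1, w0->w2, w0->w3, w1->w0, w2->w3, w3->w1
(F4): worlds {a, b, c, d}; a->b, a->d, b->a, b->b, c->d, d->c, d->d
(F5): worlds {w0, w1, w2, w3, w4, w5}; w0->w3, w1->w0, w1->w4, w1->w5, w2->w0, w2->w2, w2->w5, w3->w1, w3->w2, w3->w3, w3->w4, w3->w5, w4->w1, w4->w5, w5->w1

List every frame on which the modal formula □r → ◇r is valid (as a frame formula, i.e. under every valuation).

(F2), (F3), (F4), (F5)

Frame correspondent (Sahlqvist): ∀x ∃y Rxy — i.e. seriality.
(F1): fails — world u has no successor.
(F2): satisfies the condition.
(F3): satisfies the condition.
(F4): satisfies the condition.
(F5): satisfies the condition.
Valid on: (F2), (F3), (F4), (F5).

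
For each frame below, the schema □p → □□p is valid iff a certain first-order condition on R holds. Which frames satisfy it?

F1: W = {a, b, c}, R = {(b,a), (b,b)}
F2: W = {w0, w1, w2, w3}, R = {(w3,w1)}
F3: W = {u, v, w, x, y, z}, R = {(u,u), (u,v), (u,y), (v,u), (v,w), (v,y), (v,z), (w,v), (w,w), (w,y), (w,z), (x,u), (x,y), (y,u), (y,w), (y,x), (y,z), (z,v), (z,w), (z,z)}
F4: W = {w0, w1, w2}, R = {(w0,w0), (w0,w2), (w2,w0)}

F1, F2

Frame correspondent (Sahlqvist): ∀x ∀y ∀z (Rxy ∧ Ryz → Rxz) — i.e. transitivity.
F1: ✓.
F2: ✓.
F3: fails — Ruv and Rvz but not Ruz.
F4: fails — Rw2w0 and Rw0w2 but not Rw2w2.
Valid on: F1, F2.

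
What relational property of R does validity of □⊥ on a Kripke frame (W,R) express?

□⊥ is valid iff no world has any successor (otherwise □⊥ fails at any world with one).

emptiness of R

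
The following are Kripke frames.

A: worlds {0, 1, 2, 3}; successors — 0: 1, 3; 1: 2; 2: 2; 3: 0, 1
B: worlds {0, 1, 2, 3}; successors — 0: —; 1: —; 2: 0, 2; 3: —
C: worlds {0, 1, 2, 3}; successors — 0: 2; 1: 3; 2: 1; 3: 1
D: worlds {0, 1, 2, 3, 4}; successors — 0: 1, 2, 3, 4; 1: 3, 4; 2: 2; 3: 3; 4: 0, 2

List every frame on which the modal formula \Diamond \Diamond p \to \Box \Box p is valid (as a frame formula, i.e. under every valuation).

This is the axiom for a generalized confluence (Geach) condition; its first-order frame correspondent is \forall x \forall y \forall z ((x R^2 y \wedge x R^2 z) \to \exists w (y = w \wedge z = w)).
A: fails — 0R²0, 0R²1 but 0 ≠ 1.
B: fails — 2R²0, 2R²2 but 0 ≠ 2.
C: holds.
D: fails — 0R²0, 0R²2 but 0 ≠ 2.
Valid on: C.

C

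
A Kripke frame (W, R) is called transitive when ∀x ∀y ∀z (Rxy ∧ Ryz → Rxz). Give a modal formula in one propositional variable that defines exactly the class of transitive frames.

□s → □□s

This is transitivity; the standard corresponding axiom is 4: □s → □□s.
Suppose □s→□□s is valid. Take Rxy, Ryz and set V(s)={w : Rxw}. Then □s at x, so □□s at x, so □s at y, so s at z, i.e. Rxz.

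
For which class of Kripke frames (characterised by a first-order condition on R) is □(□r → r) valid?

shift-reflexivity: ∀x ∀y (Rxy → Ryy)

This is the T□ axiom.
Its frame correspondent is shift-reflexivity — ∀x ∀y (Rxy → Ryy).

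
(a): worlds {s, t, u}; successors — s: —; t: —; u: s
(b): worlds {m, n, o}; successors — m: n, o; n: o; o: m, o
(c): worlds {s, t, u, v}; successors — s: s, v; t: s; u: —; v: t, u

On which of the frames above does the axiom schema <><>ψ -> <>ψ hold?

(a)

Frame correspondent (Sahlqvist): forall x forall y forall z (Rxy & Ryz -> Rxz) — i.e. transitivity.
(a): condition met.
(b): fails — Rom and Rmn but not Ron.
(c): fails — Rvt and Rts but not Rvs.
Valid on: (a).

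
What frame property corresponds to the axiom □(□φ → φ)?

Shift-reflexivity

Suppose □(□φ→φ) is valid. Take Rxy and set V(φ)={w : Ryw}. Then at y, □φ holds; since □(□φ→φ) at x, □φ→φ at y, so φ at y, i.e. Ryy.
Conversely, any frame satisfying ∀x ∀y (Rxy → Ryy) validates the schema.
So the correspondent is shift-reflexivity.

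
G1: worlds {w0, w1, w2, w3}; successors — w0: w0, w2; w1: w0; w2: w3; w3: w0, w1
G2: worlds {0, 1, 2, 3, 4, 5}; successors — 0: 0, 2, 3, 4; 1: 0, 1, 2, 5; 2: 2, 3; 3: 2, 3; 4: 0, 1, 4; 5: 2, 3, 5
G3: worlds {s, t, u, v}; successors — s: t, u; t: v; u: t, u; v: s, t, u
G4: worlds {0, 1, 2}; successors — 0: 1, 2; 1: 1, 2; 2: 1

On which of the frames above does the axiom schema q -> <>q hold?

Frame correspondent (Sahlqvist): forall x Rxx — i.e. reflexivity.
G1: fails — world w1 does not see itself.
G2: satisfies the condition.
G3: fails — world s does not see itself.
G4: fails — world 0 does not see itself.
Valid on: G2.

G2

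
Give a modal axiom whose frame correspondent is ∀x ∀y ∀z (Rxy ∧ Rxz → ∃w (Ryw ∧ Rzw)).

A defining formula is ◇□p → □◇p (the .2 axiom).

◇□p → □◇p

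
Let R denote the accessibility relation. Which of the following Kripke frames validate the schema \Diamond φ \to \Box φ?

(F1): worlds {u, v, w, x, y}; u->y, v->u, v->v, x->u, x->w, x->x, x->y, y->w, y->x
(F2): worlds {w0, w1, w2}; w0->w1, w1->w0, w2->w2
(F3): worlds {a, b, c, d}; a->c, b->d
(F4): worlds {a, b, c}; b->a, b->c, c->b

This is the axiom for partial functionality; its first-order frame correspondent is \forall x \forall y \forall z (Rxy \wedge Rxz \to y = z).
(F1): fails — v sees both u and v.
(F2): holds.
(F3): holds.
(F4): fails — b sees both a and c.

(F2), (F3)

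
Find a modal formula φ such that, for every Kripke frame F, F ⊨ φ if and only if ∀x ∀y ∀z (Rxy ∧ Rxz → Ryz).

◇q → □◇q

This is the Euclidean property; the standard corresponding axiom is 5: ◇q → □◇q.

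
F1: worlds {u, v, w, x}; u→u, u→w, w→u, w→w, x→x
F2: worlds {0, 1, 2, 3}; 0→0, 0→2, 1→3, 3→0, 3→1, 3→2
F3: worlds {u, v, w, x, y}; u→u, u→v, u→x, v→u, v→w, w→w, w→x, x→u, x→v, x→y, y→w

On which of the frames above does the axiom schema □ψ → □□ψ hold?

Frame correspondent (Sahlqvist): ∀x ∀y ∀z (Rxy ∧ Ryz → Rxz) — i.e. transitivity.
F1: holds.
F2: fails — R31 and R13 but not R33.
F3: fails — Ruv and Rvw but not Ruw.
Valid on: F1.

F1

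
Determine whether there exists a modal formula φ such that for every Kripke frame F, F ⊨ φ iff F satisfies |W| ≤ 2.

If a class were modally definable it would be closed under disjoint unions (Goldblatt–Thomason).
Any modal formula valid on each of 3 disjoint one-world frames is valid on their disjoint union (validity is preserved under disjoint unions). Each one-world frame has |W|=1≤2, but the union has |W|=3.
So the class is not modally definable.

No — not modally definable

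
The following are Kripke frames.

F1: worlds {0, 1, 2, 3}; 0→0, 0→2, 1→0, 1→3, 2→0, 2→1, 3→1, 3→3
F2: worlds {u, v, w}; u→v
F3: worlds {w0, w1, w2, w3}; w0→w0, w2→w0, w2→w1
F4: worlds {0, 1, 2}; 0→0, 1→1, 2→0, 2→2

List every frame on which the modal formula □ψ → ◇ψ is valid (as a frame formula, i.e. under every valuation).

F1, F4

The schema corresponds to seriality: ∀x ∃y Rxy.
F1: holds.
F2: fails — world v has no successor.
F3: fails — world w1 has no successor.
F4: holds.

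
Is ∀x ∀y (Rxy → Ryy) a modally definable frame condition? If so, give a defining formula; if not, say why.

Definable; □(□p → p) defines it

This is a Sahlqvist condition; the T□ axiom □(□p → p) defines it.
Suppose □(□p→p) is valid. Take Rxy and set V(p)={w : Ryw}. Then at y, □p holds; since □(□p→p) at x, □p→p at y, so p at y, i.e. Ryy.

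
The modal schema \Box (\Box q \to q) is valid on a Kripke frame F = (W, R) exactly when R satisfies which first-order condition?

Shift-reflexivity

This schema is the T□ axiom.
Its frame correspondent is shift-reflexivity — \forall x \forall y (Rxy \to Ryy).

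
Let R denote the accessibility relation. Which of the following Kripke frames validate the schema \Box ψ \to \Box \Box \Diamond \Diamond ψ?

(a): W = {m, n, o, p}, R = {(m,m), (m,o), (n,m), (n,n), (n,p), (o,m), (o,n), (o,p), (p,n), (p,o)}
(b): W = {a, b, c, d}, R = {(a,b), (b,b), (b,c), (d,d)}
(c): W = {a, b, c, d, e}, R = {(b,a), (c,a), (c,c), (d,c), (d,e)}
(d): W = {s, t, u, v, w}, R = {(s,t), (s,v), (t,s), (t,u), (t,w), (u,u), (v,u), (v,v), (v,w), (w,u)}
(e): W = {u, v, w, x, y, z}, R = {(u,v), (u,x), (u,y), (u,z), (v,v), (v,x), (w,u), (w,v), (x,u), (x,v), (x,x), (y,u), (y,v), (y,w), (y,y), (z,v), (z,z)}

(a), (e)

This is the axiom for a generalized confluence (Geach) condition; its first-order frame correspondent is \forall x \forall z (x R^2 z \to \exists w (xRw \wedge z R^2 w)).
(a): satisfies the condition.
(b): fails — aR²c but no w with aRw and cR²w.
(c): fails — cR²a but no w with cRw and aR²w.
(d): fails — sR²u but no w* with sRw* and uR²w*.
(e): satisfies the condition.
Valid on: (a), (e).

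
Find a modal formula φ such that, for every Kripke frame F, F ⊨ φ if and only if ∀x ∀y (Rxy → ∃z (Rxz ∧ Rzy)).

□□q → □q

A defining formula is □□q → □q (the C4 axiom).
Suppose □□q→□q is valid. Take Rxy and set V(q)={w : xR²w}. Then □□q at x, so □q at x, so q at y, i.e. ∃z(Rxz∧Rzy).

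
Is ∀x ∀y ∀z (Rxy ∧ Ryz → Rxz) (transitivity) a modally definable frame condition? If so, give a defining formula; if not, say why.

Yes: it is transitivity, defined by the 4 schema □p → □□p.
Suppose □p→□□p is valid. Take Rxy, Ryz and set V(p)={w : Rxw}. Then □p at x, so □□p at x, so □p at y, so p at z, i.e. Rxz.

Yes — defined by □p → □□p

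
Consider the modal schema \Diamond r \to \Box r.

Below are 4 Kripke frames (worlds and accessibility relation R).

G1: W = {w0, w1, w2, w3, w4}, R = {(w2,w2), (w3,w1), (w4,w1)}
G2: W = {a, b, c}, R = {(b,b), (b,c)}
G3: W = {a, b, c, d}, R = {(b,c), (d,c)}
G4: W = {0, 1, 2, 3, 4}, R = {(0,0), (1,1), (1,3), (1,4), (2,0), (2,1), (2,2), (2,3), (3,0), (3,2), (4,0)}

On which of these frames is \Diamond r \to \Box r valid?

G1, G3

Frame correspondent (Sahlqvist): \forall x \forall y \forall z (Rxy \wedge Rxz \to y = z) — i.e. partial functionality.
G1: condition met.
G2: fails — b sees both b and c.
G3: condition met.
G4: fails — 1 sees both 1 and 3.
Valid on: G1, G3.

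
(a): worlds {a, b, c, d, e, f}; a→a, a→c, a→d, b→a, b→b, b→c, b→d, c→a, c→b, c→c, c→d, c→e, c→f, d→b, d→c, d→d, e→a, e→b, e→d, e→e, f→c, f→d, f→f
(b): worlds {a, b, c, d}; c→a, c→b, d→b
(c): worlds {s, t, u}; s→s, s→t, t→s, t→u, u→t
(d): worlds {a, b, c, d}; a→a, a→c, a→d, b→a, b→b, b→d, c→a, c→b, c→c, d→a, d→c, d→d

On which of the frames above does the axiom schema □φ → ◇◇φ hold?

(a), (d)

The schema corresponds to a generalized confluence (Geach) condition: ∀x ∃w (xRw ∧ xR²w).
(a): ✓.
(b): fails — at a but no w with aRw and aR²w.
(c): fails — at u but no w with uRw and uR²w.
(d): ✓.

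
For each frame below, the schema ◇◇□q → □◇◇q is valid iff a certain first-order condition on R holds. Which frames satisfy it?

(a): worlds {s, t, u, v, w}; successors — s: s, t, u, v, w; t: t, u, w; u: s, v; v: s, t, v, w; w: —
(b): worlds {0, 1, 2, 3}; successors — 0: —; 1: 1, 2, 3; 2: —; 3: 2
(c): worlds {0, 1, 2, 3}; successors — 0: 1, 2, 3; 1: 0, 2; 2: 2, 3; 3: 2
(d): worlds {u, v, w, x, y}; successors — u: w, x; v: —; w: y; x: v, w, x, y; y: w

The schema corresponds to a generalized confluence (Geach) condition: ∀x ∀y ∀z ((xR²y ∧ xRz) → ∃w (yRw ∧ zR²w)).
(a): fails — sR²s, sRw but no w* with sRw* and wR²w*.
(b): fails — 1R²1, 1R2 but no w with 1Rw and 2R²w.
(c): condition met.
(d): fails — uR²v, uRw but no t with vRt and wR²t.

(c)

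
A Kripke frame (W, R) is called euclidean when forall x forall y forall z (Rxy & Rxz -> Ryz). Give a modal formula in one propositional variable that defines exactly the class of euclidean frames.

◇ψ → □◇ψ

This is the Euclidean property; the standard corresponding axiom is 5: ◇ψ → □◇ψ.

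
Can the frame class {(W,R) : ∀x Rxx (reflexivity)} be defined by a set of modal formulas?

Yes — defined by □r → r

This is a Sahlqvist condition; the T axiom □r → r defines it.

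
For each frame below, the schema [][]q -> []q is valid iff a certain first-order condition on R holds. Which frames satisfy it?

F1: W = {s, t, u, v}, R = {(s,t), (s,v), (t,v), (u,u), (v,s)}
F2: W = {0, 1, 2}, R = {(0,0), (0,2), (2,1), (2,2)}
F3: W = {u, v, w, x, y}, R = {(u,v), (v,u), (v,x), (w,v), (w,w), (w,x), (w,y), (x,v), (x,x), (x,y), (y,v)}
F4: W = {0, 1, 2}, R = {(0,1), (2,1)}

This is the axiom for density; its first-order frame correspondent is forall x forall y (Rxy -> exists z (Rxz & Rzy)).
F1: fails — Rtv but no z with Rtz and Rzv.
F2: ✓.
F3: fails — Ruv but no z with Ruz and Rzv.
F4: fails — R01 but no z with R0z and Rz1.

F2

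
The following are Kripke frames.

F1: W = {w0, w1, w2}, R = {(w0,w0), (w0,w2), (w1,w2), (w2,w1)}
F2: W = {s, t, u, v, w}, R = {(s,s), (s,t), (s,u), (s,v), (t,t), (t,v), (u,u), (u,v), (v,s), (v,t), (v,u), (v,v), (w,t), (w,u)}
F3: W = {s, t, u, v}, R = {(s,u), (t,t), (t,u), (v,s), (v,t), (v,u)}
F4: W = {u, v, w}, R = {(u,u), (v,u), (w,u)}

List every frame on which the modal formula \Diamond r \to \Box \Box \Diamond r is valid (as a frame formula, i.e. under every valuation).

This is the axiom for a generalized confluence (Geach) condition; its first-order frame correspondent is \forall x \forall y \forall z ((xRy \wedge x R^2 z) \to \exists w (y = w \wedge zRw)).
F1: fails — w0Rw0, w0R²w1 but no w with w0=w and w1Rw.
F2: fails — sRs, sR²t but no w* with s=w* and tRw*.
F3: fails — tRt, tR²u but no w with t=w and uRw.
F4: holds.
Valid on: F4.

F4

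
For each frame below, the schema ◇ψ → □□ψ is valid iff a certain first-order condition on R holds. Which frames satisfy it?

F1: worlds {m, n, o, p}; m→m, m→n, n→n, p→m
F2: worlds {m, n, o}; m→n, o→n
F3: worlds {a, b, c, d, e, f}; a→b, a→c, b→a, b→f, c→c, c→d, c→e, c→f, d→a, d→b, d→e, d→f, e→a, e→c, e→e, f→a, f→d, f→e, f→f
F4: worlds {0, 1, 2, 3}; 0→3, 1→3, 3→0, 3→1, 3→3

This is the axiom for a generalized confluence (Geach) condition; its first-order frame correspondent is ∀x ∀y ∀z ((xRy ∧ xR²z) → ∃w (y = w ∧ z = w)).
F1: fails — mRm, mR²n but m ≠ n.
F2: satisfies the condition.
F3: fails — aRb, aR²a but b ≠ a.
F4: fails — 0R3, 0R²0 but 3 ≠ 0.

F2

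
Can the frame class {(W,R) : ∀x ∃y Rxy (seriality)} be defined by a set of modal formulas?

Yes, by □q → ◇q

This is a Sahlqvist condition; the D axiom □q → ◇q defines it.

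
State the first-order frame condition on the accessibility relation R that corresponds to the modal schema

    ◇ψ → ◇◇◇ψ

∀x ∀y (xRy → ∃w (y = w ∧ xR³w))

This is a Sahlqvist (Geach-type) schema ◇^1□^0ψ → □^0◇^3ψ.
Minimal-valuation argument: fix x; take any y with xR^1y and any z with xR^0z. Set V(ψ) to the set of worlds R-reachable from y in exactly 0 steps. Then □^0ψ holds at y, so the antecedent holds at x; validity forces ◇^3ψ at z, giving a w with zR^3w and yR^0w.
First-order correspondent: ∀x ∀y (xRy → ∃w (y = w ∧ xR³w)).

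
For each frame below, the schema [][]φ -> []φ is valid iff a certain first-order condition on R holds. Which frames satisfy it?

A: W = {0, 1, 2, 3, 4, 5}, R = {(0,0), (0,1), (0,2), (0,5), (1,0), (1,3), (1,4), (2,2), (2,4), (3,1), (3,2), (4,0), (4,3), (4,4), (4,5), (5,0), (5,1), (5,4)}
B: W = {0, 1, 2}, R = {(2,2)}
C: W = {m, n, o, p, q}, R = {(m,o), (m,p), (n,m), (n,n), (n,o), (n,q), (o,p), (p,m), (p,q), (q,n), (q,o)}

Frame correspondent (Sahlqvist): forall x forall y (Rxy -> exists z (Rxz & Rzy)) — i.e. density.
A: fails — R31 but no z with R3z and Rz1.
B: ✓.
C: fails — Rop but no z with Roz and Rzp.
Valid on: B.

B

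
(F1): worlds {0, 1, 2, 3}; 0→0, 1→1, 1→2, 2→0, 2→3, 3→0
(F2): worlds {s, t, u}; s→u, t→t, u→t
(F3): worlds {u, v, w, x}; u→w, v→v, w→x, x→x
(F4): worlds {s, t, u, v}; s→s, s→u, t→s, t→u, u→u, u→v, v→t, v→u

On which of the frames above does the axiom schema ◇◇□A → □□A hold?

This is the axiom for a generalized confluence (Geach) condition; its first-order frame correspondent is ∀x ∀y ∀z ((xR²y ∧ xR²z) → ∃w (yRw ∧ z = w)).
(F1): fails — 1R²0, 1R²1 but no w with 0Rw and 1=w.
(F2): satisfies the condition.
(F3): satisfies the condition.
(F4): fails — sR²s, sR²v but no w with sRw and v=w.
Valid on: (F2), (F3).

(F2), (F3)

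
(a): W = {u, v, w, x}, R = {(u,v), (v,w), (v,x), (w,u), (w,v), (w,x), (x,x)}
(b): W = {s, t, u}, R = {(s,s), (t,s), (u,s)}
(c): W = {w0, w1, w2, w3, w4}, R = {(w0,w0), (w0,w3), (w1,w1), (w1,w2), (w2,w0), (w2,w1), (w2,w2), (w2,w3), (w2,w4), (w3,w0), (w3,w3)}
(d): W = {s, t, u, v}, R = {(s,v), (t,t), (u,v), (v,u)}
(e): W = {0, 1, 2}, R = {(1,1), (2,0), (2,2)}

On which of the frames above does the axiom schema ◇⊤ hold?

(a), (b), (d)

Frame correspondent (Sahlqvist): ∀x ∃y Rxy — i.e. seriality.
(a): condition met.
(b): condition met.
(c): fails — world w4 has no successor.
(d): condition met.
(e): fails — world 0 has no successor.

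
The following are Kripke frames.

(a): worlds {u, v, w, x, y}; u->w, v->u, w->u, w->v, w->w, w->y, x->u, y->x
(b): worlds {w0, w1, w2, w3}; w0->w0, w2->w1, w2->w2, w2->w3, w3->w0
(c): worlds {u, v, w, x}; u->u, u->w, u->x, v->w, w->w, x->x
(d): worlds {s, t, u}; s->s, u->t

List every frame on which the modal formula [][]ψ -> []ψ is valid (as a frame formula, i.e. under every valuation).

(b), (c)

Frame correspondent (Sahlqvist): forall x forall y (Rxy -> exists z (Rxz & Rzy)) — i.e. density.
(a): fails — Ryx but no z with Ryz and Rzx.
(b): ✓.
(c): ✓.
(d): fails — Rut but no z with Ruz and Rzt.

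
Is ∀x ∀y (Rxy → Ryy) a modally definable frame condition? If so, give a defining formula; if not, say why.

Yes — defined by □(□r → r)

This is a Sahlqvist condition; the T□ axiom □(□r → r) defines it.
Suppose □(□r→r) is valid. Take Rxy and set V(r)={w : Ryw}. Then at y, □r holds; since □(□r→r) at x, □r→r at y, so r at y, i.e. Ryy.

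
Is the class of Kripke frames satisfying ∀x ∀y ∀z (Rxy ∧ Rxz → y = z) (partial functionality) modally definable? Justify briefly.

Yes: it is partial functionality, defined by the CD schema ◇r → □r.
Suppose ◇r→□r is valid. Take Rxy, Rxz and set V(r)={y}. Then ◇r at x, so □r at x, so r at z, i.e. z=y.

Yes — defined by ◇r → □r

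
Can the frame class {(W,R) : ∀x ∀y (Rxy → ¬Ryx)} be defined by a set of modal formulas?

No — not modally definable

Any modally definable frame class is closed under surjective bounded morphisms.
The 5-cycle (worlds w0,w1,w2,w3,w4 with w0→w1→w2→w3→w4→w0) is asymmetric. Mapping every world to a single reflexive point • is a surjective bounded morphism, and the reflexive point is not asymmetric (R•• but asymmetry requires ¬R••).
So the class is not modally definable.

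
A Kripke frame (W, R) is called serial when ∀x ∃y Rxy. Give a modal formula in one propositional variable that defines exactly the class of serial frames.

□ψ → ◇ψ

This is seriality; the standard corresponding axiom is D: □ψ → ◇ψ.
Suppose □ψ→◇ψ is valid. At any x set V(ψ)=W. Then □ψ at x, so ◇ψ at x, so x has a successor.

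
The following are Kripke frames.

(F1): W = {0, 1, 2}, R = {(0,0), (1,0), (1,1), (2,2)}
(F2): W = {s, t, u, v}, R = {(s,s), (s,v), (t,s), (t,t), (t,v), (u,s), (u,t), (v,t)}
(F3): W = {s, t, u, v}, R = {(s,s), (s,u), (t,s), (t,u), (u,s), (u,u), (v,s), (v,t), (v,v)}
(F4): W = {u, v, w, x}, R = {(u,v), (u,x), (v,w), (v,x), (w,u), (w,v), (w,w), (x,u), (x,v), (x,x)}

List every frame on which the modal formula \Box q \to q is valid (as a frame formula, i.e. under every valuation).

(F1)

Frame correspondent (Sahlqvist): \forall x Rxx — i.e. reflexivity.
(F1): condition met.
(F2): fails — world u does not see itself.
(F3): fails — world t does not see itself.
(F4): fails — world u does not see itself.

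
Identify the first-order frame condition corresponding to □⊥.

Emptiness of R

□⊥ is valid iff no world has any successor (otherwise □⊥ fails at any world with one).
Conversely, any frame satisfying ∀x ∀y ¬Rxy validates the schema.
So the correspondent is emptiness of R.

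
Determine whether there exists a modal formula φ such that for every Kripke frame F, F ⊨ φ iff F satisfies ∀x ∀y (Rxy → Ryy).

Yes: it is shift-reflexivity, defined by the T□ schema □(□p → p).
Suppose □(□p→p) is valid. Take Rxy and set V(p)={w : Ryw}. Then at y, □p holds; since □(□p→p) at x, □p→p at y, so p at y, i.e. Ryy.

Yes — defined by □(□p → p)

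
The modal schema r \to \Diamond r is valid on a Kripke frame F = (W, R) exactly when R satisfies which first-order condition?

This schema is equivalent to the T axiom □r → r.
Its frame correspondent is reflexivity — \forall x Rxx.

reflexivity: \forall x Rxx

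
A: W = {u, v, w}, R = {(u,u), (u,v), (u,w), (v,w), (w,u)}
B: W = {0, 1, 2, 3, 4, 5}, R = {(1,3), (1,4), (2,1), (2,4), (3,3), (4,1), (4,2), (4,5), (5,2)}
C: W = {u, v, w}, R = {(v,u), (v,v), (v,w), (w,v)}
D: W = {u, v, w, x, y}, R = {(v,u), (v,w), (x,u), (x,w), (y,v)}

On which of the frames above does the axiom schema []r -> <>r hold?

A

The schema corresponds to seriality: forall x exists y Rxy.
A: condition met.
B: fails — world 0 has no successor.
C: fails — world u has no successor.
D: fails — world u has no successor.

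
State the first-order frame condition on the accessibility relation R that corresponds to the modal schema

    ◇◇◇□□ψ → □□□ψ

This is a Sahlqvist (Geach-type) schema ◇^3□^2ψ → □^3◇^0ψ.
Minimal-valuation argument: fix x; take any y with xR^3y and any z with xR^3z. Set V(ψ) to the set of worlds R-reachable from y in exactly 2 steps. Then □^2ψ holds at y, so the antecedent holds at x; validity forces ◇^0ψ at z, giving a w with zR^0w and yR^2w.
First-order correspondent: ∀x ∀y ∀z ((xR³y ∧ xR³z) → ∃w (yR²w ∧ z = w)).

∀x ∀y ∀z ((xR³y ∧ xR³z) → ∃w (yR²w ∧ z = w))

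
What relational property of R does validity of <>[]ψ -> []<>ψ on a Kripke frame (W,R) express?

Convergence

Suppose ◇□ψ→□◇ψ is valid. Take Rxy, Rxz and set V(ψ)={w : Ryw}. Then □ψ at y so ◇□ψ at x, so □◇ψ at x, so ◇ψ at z, giving w with Rzw and Ryw.
The converse is a direct semantic check.
So the correspondent is convergence.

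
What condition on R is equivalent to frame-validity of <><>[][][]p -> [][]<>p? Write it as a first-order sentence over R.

This is a Sahlqvist (Geach-type) schema ◇^2□^3p → □^2◇^1p.
Minimal-valuation argument: fix x; take any y with xR^2y and any z with xR^2z. Set V(p) to the set of worlds R-reachable from y in exactly 3 steps. Then □^3p holds at y, so the antecedent holds at x; validity forces ◇^1p at z, giving a w with zR^1w and yR^3w.
First-order correspondent: forall x forall y forall z ((x R^2 y & x R^2 z) -> exists w (y R^3 w & zRw)).

forall x forall y forall z ((x R^2 y & x R^2 z) -> exists w (y R^3 w & zRw))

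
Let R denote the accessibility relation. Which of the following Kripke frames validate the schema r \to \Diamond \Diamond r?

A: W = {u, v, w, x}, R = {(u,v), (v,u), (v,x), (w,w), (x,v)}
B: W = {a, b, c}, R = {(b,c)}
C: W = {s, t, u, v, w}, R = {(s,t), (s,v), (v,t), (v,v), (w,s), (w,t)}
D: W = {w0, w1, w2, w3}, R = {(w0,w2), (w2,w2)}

A

The schema corresponds to a generalized confluence (Geach) condition: \forall x \exists w (x = w \wedge x R^2 w).
A: satisfies the condition.
B: fails — at a but no w with a=w and aR²w.
C: fails — at s but no w* with s=w* and sR²w*.
D: fails — at w0 but no w with w0=w and w0R²w.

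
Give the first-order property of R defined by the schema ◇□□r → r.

This is a Sahlqvist (Geach-type) schema ◇^1□^2r → □^0◇^0r.
Minimal-valuation argument: fix x; take any y with xR^1y and any z with xR^0z. Set V(r) to the set of worlds R-reachable from y in exactly 2 steps. Then □^2r holds at y, so the antecedent holds at x; validity forces ◇^0r at z, giving a w with zR^0w and yR^2w.
First-order correspondent: ∀x ∀y (xRy → ∃w (yR²w ∧ x = w)).

∀x ∀y (xRy → ∃w (yR²w ∧ x = w))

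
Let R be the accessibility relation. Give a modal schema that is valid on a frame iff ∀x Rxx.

A defining formula is □p → p (the T axiom).
Suppose □p→p is valid. At any x set V(p)={w : Rxw}. Then □p holds at x, so p holds at x, i.e. Rxx.

□p → p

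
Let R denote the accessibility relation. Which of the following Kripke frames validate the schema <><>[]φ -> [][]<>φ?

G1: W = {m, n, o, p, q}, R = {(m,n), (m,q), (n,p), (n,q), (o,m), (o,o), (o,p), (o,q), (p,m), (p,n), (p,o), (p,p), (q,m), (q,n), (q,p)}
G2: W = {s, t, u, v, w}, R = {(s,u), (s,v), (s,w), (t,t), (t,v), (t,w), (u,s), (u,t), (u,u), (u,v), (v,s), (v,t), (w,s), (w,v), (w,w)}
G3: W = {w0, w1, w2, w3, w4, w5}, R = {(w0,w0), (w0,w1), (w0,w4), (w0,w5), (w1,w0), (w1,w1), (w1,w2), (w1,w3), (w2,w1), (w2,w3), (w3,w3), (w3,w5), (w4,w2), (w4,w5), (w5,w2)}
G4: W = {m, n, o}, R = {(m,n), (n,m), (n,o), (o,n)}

G1, G4

This is the axiom for a generalized confluence (Geach) condition; its first-order frame correspondent is forall x forall y forall z ((x R^2 y & x R^2 z) -> exists w (yRw & zRw)).
G1: holds.
G2: fails — sR²s, sR²v but no w* with sRw* and vRw*.
G3: fails — w0R²w0, w0R²w5 but no w with w0Rw and w5Rw.
G4: holds.
Valid on: G1, G4.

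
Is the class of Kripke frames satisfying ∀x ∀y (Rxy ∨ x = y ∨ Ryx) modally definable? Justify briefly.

If a class were modally definable it would be closed under disjoint unions (Goldblatt–Thomason).
Take 2 disjoint single-world reflexive frames: each is trivially connected, but their disjoint union has 2 worlds with no edge between distinct components, so it is not connected.
So the class is not modally definable.

Not definable by any modal formula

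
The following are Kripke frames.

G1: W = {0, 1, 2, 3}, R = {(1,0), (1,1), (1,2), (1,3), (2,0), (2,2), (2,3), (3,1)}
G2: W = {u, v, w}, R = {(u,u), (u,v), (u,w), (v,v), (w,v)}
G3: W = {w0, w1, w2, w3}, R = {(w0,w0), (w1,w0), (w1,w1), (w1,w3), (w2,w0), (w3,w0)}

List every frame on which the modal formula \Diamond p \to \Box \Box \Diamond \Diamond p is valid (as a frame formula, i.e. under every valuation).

none

Frame correspondent (Sahlqvist): \forall x \forall y \forall z ((xRy \wedge x R^2 z) \to \exists w (y = w \wedge z R^2 w)) — i.e. a generalized confluence (Geach) condition.
G1: fails — 1R0, 1R²0 but no w with 0=w and 0R²w.
G2: fails — uRu, uR²v but no t with u=t and vR²t.
G3: fails — w1Rw1, w1R²w0 but no w with w1=w and w0R²w.
Valid on no frame.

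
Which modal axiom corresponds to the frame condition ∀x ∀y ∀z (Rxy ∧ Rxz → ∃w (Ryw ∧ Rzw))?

◇□s → □◇s

This is convergence; the standard corresponding axiom is .2: ◇□s → □◇s.
Suppose ◇□s→□◇s is valid. Take Rxy, Rxz and set V(s)={w : Ryw}. Then □s at y so ◇□s at x, so □◇s at x, so ◇s at z, giving w with Rzw and Ryw.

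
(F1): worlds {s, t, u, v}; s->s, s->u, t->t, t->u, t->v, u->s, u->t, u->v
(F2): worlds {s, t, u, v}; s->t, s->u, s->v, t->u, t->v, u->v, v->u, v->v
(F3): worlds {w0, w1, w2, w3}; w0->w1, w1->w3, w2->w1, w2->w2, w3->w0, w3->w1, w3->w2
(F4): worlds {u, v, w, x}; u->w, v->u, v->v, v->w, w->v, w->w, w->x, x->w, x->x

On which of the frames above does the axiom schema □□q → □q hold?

The schema corresponds to density: ∀x ∀y (Rxy → ∃z (Rxz ∧ Rzy)).
(F1): holds.
(F2): fails — Rst but no z with Rsz and Rzt.
(F3): fails — Rw3w0 but no z with Rw3z and Rzw0.
(F4): holds.
Valid on: (F1), (F4).

(F1), (F4)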